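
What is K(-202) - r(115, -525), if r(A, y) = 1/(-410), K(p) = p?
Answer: -82819/410 ≈ -202.00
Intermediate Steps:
r(A, y) = -1/410
K(-202) - r(115, -525) = -202 - 1*(-1/410) = -202 + 1/410 = -82819/410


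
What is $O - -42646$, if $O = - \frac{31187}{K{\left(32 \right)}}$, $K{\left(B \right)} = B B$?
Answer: $\frac{43638317}{1024} \approx 42616.0$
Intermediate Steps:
$K{\left(B \right)} = B^{2}$
$O = - \frac{31187}{1024}$ ($O = - \frac{31187}{32^{2}} = - \frac{31187}{1024} \approx -30.456$)
$O - -42646 = - \frac{31187}{1024} - -42646 = - \frac{31187}{1024} + 42646 = \frac{43638317}{1024}$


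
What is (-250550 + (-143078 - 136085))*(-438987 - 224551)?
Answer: 351484704594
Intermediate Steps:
(-250550 + (-143078 - 136085))*(-438987 - 224551) = (-250550 - 279163)*(-663538) = -529713*(-663538) = 351484704594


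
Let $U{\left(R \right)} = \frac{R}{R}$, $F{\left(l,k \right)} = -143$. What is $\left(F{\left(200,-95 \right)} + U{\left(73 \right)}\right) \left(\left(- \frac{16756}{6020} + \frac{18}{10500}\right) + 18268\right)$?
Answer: $- \frac{13940927887}{5375} \approx -2.5937 \cdot 10^{6}$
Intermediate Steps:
$U{\left(R \right)} = 1$
$\left(F{\left(200,-95 \right)} + U{\left(73 \right)}\right) \left(\left(- \frac{16756}{6020} + \frac{18}{10500}\right) + 18268\right) = \left(-143 + 1\right) \left(\left(- \frac{16756}{6020} + \frac{18}{10500}\right) + 18268\right) = - 142 \left(\left(\left(-16756\right) \frac{1}{6020} + 18 \cdot \frac{1}{10500}\right) + 18268\right) = - 142 \left(\left(- \frac{4189}{1505} + \frac{3}{1750}\right) + 18268\right) = - 142 \left(- \frac{29903}{10750} + 18268\right) = \left(-142\right) \frac{196351097}{10750} = - \frac{13940927887}{5375}$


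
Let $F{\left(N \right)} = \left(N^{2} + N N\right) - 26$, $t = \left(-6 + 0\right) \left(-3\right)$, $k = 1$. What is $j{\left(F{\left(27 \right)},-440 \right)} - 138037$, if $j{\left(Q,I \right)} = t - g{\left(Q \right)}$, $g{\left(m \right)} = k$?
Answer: $-138020$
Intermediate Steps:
$t = 18$ ($t = \left(-6\right) \left(-3\right) = 18$)
$g{\left(m \right)} = 1$
$F{\left(N \right)} = -26 + 2 N^{2}$ ($F{\left(N \right)} = \left(N^{2} + N^{2}\right) - 26 = 2 N^{2} - 26 = -26 + 2 N^{2}$)
$j{\left(Q,I \right)} = 17$ ($j{\left(Q,I \right)} = 18 - 1 = 17$)
$j{\left(F{\left(27 \right)},-440 \right)} - 138037 = 17 - 138037 = -138020$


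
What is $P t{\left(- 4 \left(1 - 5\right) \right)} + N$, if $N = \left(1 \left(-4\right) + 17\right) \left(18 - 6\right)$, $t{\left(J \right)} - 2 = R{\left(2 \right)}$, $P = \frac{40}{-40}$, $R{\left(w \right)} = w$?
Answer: $152$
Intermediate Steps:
$P = -1$ ($P = 40 \left(- \frac{1}{40}\right) = -1$)
$t{\left(J \right)} = 4$ ($t{\left(J \right)} = 2 + 2 = 4$)
$N = 156$ ($N = \left(-4 + 17\right) 12 = 13 \cdot 12 = 156$)
$P t{\left(- 4 \left(1 - 5\right) \right)} + N = \left(-1\right) 4 + 156 = -4 + 156 = 152$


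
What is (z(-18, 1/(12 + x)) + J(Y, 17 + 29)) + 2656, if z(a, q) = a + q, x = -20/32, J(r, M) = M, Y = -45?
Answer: 244252/91 ≈ 2684.1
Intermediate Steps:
x = -5/8 (x = -20*1/32 = -5/8 ≈ -0.62500)
(z(-18, 1/(12 + x)) + J(Y, 17 + 29)) + 2656 = ((-18 + 1/(12 - 5/8)) + (17 + 29)) + 2656 = ((-18 + 1/(91/8)) + 46) + 2656 = ((-18 + 8/91) + 46) + 2656 = (-1630/91 + 46) + 2656 = 2556/91 + 2656 = 244252/91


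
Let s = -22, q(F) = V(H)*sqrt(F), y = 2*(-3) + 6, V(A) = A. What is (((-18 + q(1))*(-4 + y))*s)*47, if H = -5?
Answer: -95128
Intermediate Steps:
y = 0 (y = -6 + 6 = 0)
q(F) = -5*sqrt(F)
(((-18 + q(1))*(-4 + y))*s)*47 = (((-18 - 5*sqrt(1))*(-4 + 0))*(-22))*47 = (((-18 - 5*1)*(-4))*(-22))*47 = (((-18 - 5)*(-4))*(-22))*47 = (-23*(-4)*(-22))*47 = (92*(-22))*47 = -2024*47 = -95128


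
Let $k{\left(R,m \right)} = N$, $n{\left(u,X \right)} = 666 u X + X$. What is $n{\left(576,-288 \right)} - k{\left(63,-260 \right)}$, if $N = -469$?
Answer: $-110481227$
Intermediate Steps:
$n{\left(u,X \right)} = X + 666 X u$ ($n{\left(u,X \right)} = 666 X u + X = X + 666 X u$)
$k{\left(R,m \right)} = -469$
$n{\left(576,-288 \right)} - k{\left(63,-260 \right)} = - 288 \left(1 + 666 \cdot 576\right) - -469 = - 288 \left(1 + 383616\right) + 469 = \left(-288\right) 383617 + 469 = -110481696 + 469 = -110481227$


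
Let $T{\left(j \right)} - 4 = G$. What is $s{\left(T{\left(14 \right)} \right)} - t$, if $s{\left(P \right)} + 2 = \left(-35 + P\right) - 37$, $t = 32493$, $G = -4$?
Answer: $-32567$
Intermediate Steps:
$T{\left(j \right)} = 0$ ($T{\left(j \right)} = 4 - 4 = 0$)
$s{\left(P \right)} = -74 + P$ ($s{\left(P \right)} = -2 + \left(\left(-35 + P\right) - 37\right) = -2 + \left(-72 + P\right) = -74 + P$)
$s{\left(T{\left(14 \right)} \right)} - t = \left(-74 + 0\right) - 32493 = -74 - 32493 = -32567$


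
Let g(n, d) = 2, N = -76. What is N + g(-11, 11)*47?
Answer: 18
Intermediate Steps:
N + g(-11, 11)*47 = -76 + 2*47 = -76 + 94 = 18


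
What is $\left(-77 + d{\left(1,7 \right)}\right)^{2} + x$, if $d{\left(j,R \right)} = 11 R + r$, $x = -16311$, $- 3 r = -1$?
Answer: $- \frac{146798}{9} \approx -16311.0$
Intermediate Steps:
$r = \frac{1}{3}$ ($r = \left(- \frac{1}{3}\right) \left(-1\right) = \frac{1}{3} \approx 0.33333$)
$d{\left(j,R \right)} = \frac{1}{3} + 11 R$ ($d{\left(j,R \right)} = 11 R + \frac{1}{3} = \frac{1}{3} + 11 R$)
$\left(-77 + d{\left(1,7 \right)}\right)^{2} + x = \left(-77 + \left(\frac{1}{3} + 11 \cdot 7\right)\right)^{2} - 16311 = \left(-77 + \left(\frac{1}{3} + 77\right)\right)^{2} - 16311 = \left(-77 + \frac{232}{3}\right)^{2} - 16311 = \left(\frac{1}{3}\right)^{2} - 16311 = \frac{1}{9} - 16311 = - \frac{146798}{9}$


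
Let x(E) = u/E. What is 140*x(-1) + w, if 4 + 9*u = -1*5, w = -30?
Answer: 110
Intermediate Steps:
u = -1 (u = -4/9 + (-1*5)/9 = -4/9 + (1/9)*(-5) = -4/9 - 5/9 = -1)
x(E) = -1/E
140*x(-1) + w = 140*(-1/(-1)) - 30 = 140*(-1*(-1)) - 30 = 140*1 - 30 = 140 - 30 = 110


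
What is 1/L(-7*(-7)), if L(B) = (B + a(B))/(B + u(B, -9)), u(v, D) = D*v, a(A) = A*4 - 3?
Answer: -196/121 ≈ -1.6198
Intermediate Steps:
a(A) = -3 + 4*A (a(A) = 4*A - 3 = -3 + 4*A)
L(B) = -(-3 + 5*B)/(8*B) (L(B) = (B + (-3 + 4*B))/(B - 9*B) = (-3 + 5*B)/((-8*B)) = (-3 + 5*B)*(-1/(8*B)) = -(-3 + 5*B)/(8*B))
1/L(-7*(-7)) = 1/((3 - (-35)*(-7))/(8*((-7*(-7))))) = 1/((⅛)*(3 - 5*49)/49) = 1/((⅛)*(1/49)*(3 - 245)) = 1/((⅛)*(1/49)*(-242)) = 1/(-121/196) = -196/121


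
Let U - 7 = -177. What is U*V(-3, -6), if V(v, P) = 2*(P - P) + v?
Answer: 510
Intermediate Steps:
U = -170 (U = 7 - 177 = -170)
V(v, P) = v (V(v, P) = 2*0 + v = 0 + v = v)
U*V(-3, -6) = -170*(-3) = 510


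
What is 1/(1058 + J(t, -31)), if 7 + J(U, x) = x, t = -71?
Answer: 1/1020 ≈ 0.00098039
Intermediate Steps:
J(U, x) = -7 + x
1/(1058 + J(t, -31)) = 1/(1058 + (-7 - 31)) = 1/(1058 - 38) = 1/1020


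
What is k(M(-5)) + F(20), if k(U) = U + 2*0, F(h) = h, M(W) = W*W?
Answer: 45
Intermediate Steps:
M(W) = W²
k(U) = U (k(U) = U + 0 = U)
k(M(-5)) + F(20) = (-5)² + 20 = 25 + 20 = 45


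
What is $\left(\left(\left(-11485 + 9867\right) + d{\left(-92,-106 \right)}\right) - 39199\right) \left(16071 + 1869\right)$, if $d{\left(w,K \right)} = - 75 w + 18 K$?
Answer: $-642700500$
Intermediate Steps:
$\left(\left(\left(-11485 + 9867\right) + d{\left(-92,-106 \right)}\right) - 39199\right) \left(16071 + 1869\right) = \left(\left(\left(-11485 + 9867\right) + \left(\left(-75\right) \left(-92\right) + 18 \left(-106\right)\right)\right) - 39199\right) \left(16071 + 1869\right) = \left(\left(-1618 + \left(6900 - 1908\right)\right) - 39199\right) 17940 = \left(\left(-1618 + 4992\right) - 39199\right) 17940 = \left(3374 - 39199\right) 17940 = \left(-35825\right) 17940 = -642700500$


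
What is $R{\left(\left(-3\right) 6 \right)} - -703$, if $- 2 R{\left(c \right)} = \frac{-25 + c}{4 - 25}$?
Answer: $\frac{29483}{42} \approx 701.98$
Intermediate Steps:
$R{\left(c \right)} = - \frac{25}{42} + \frac{c}{42}$ ($R{\left(c \right)} = - \frac{\left(-25 + c\right) \frac{1}{4 - 25}}{2} = - \frac{\left(-25 + c\right) \frac{1}{-21}}{2} = - \frac{\left(-25 + c\right) \left(- \frac{1}{21}\right)}{2} = - \frac{\frac{25}{21} - \frac{c}{21}}{2} = - \frac{25}{42} + \frac{c}{42}$)
$R{\left(\left(-3\right) 6 \right)} - -703 = \left(- \frac{25}{42} + \frac{\left(-3\right) 6}{42}\right) - -703 = \left(- \frac{25}{42} + \frac{1}{42} \left(-18\right)\right) + 703 = \left(- \frac{25}{42} - \frac{3}{7}\right) + 703 = - \frac{43}{42} + 703 = \frac{29483}{42}$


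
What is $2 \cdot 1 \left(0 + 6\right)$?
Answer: $12$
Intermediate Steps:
$2 \cdot 1 \left(0 + 6\right) = 2 \cdot 6 = 12$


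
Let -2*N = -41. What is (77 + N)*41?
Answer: 7995/2 ≈ 3997.5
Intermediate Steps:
N = 41/2 (N = -1/2*(-41) = 41/2 ≈ 20.500)
(77 + N)*41 = (77 + 41/2)*41 = (195/2)*41 = 7995/2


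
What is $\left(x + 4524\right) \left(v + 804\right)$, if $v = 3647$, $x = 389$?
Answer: $21867763$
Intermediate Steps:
$\left(x + 4524\right) \left(v + 804\right) = \left(389 + 4524\right) \left(3647 + 804\right) = 4913 \cdot 4451 = 21867763$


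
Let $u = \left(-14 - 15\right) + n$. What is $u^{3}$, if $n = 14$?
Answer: $-3375$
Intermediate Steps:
$u = -15$ ($u = \left(-14 - 15\right) + 14 = -29 + 14 = -15$)
$u^{3} = \left(-15\right)^{3} = -3375$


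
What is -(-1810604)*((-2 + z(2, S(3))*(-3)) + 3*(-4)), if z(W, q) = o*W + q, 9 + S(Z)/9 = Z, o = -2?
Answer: 289696640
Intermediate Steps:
S(Z) = -81 + 9*Z
z(W, q) = q - 2*W (z(W, q) = -2*W + q = q - 2*W)
-(-1810604)*((-2 + z(2, S(3))*(-3)) + 3*(-4)) = -(-1810604)*((-2 + ((-81 + 9*3) - 2*2)*(-3)) + 3*(-4)) = -(-1810604)*((-2 + ((-81 + 27) - 4)*(-3)) - 12) = -(-1810604)*((-2 + (-54 - 4)*(-3)) - 12) = -(-1810604)*((-2 - 58*(-3)) - 12) = -(-1810604)*((-2 + 174) - 12) = -(-1810604)*(172 - 12) = -(-1810604)*160 = -452651*(-640) = 289696640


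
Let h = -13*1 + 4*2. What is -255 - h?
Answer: -250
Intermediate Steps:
h = -5 (h = -13 + 8 = -5)
-255 - h = -255 - 1*(-5) = -255 + 5 = -250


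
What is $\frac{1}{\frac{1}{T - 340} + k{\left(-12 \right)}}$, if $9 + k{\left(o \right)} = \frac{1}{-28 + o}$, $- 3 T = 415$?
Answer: $- \frac{11480}{103631} \approx -0.11078$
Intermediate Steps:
$T = - \frac{415}{3}$ ($T = \left(- \frac{1}{3}\right) 415 = - \frac{415}{3} \approx -138.33$)
$k{\left(o \right)} = -9 + \frac{1}{-28 + o}$
$\frac{1}{\frac{1}{T - 340} + k{\left(-12 \right)}} = \frac{1}{\frac{1}{- \frac{415}{3} - 340} + \frac{253 - -108}{-28 - 12}} = \frac{1}{\frac{1}{- \frac{1435}{3}} + \frac{253 + 108}{-40}} = \frac{1}{- \frac{3}{1435} - \frac{361}{40}} = \frac{1}{- \frac{103631}{11480}} = - \frac{11480}{103631}$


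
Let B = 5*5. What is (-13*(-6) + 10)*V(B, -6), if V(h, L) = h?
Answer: 2200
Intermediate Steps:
B = 25
(-13*(-6) + 10)*V(B, -6) = (-13*(-6) + 10)*25 = (78 + 10)*25 = 88*25 = 2200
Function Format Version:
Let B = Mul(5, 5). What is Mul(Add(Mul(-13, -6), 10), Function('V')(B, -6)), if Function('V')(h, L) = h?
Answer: 2200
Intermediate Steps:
B = 25
Mul(Add(Mul(-13, -6), 10), Function('V')(B, -6)) = Mul(Add(Mul(-13, -6), 10), 25) = Mul(Add(78, 10), 25) = Mul(88, 25) = 2200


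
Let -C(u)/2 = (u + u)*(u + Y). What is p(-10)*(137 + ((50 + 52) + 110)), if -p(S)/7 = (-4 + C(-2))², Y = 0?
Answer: -977200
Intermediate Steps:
C(u) = -4*u² (C(u) = -2*(u + u)*(u + 0) = -2*2*u*u = -4*u²)
p(S) = -2800 (p(S) = -7*(-4 - 4*(-2)²)² = -7*(-4 - 4*4)² = -7*(-4 - 16)² = -7*(-20)² = -7*400 = -2800)
p(-10)*(137 + ((50 + 52) + 110)) = -2800*(137 + ((50 + 52) + 110)) = -2800*(137 + (102 + 110)) = -2800*(137 + 212) = -2800*349 = -977200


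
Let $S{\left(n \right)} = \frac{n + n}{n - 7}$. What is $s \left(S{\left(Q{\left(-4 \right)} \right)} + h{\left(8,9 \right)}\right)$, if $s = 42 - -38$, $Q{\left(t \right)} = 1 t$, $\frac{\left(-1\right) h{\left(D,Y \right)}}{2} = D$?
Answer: $- \frac{13440}{11} \approx -1221.8$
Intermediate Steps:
$h{\left(D,Y \right)} = - 2 D$
$Q{\left(t \right)} = t$
$S{\left(n \right)} = \frac{2 n}{-7 + n}$
$s = 80$ ($s = 42 + 38 = 80$)
$s \left(S{\left(Q{\left(-4 \right)} \right)} + h{\left(8,9 \right)}\right) = 80 \left(2 \left(-4\right) \frac{1}{-7 - 4} - 16\right) = 80 \left(2 \left(-4\right) \frac{1}{-11} - 16\right) = 80 \left(2 \left(-4\right) \left(- \frac{1}{11}\right) - 16\right) = 80 \left(\frac{8}{11} - 16\right) = 80 \left(- \frac{168}{11}\right) = - \frac{13440}{11}$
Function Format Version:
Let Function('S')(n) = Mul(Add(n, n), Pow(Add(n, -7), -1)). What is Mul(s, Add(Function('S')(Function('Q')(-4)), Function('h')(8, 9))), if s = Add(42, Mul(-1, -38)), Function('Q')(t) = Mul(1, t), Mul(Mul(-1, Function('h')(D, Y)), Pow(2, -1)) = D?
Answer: Rational(-13440, 11) ≈ -1221.8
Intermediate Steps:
Function('h')(D, Y) = Mul(-2, D)
Function('Q')(t) = t
Function('S')(n) = Mul(2, n, Pow(Add(-7, n), -1)) (Function('S')(n) = Mul(Mul(2, n), Pow(Add(-7, n), -1)) = Mul(2, n, Pow(Add(-7, n), -1)))
s = 80 (s = Add(42, 38) = 80)
Mul(s, Add(Function('S')(Function('Q')(-4)), Function('h')(8, 9))) = Mul(80, Add(Mul(2, -4, Pow(Add(-7, -4), -1)), Mul(-2, 8))) = Mul(80, Add(Mul(2, -4, Pow(-11, -1)), -16)) = Mul(80, Add(Mul(2, -4, Rational(-1, 11)), -16)) = Mul(80, Add(Rational(8, 11), -16)) = Mul(80, Rational(-168, 11)) = Rational(-13440, 11)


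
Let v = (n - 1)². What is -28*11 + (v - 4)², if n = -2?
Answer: -283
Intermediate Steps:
v = 9 (v = (-2 - 1)² = (-3)² = 9)
-28*11 + (v - 4)² = -28*11 + (9 - 4)² = -308 + 5² = -308 + 25 = -283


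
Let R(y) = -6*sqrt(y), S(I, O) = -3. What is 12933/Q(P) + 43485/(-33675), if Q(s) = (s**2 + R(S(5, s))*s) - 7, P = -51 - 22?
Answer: 3930179677/3604374440 - 314703*I*sqrt(3)/1605512 ≈ 1.0904 - 0.33951*I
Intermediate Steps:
P = -73
Q(s) = -7 + s**2 - 6*I*s*sqrt(3) (Q(s) = (s**2 + (-6*I*sqrt(3))*s) - 7 = (s**2 - 6*I*s*sqrt(3)) - 7 = -7 + s**2 - 6*I*s*sqrt(3))
12933/Q(P) + 43485/(-33675) = 12933/(-7 + (-73)**2 - 6*I*(-73)*sqrt(3)) + 43485/(-33675) = 12933/(-7 + 5329 + 438*I*sqrt(3)) + 43485*(-1/33675) = 12933/(5322 + 438*I*sqrt(3)) - 2899/2245 = -2899/2245 + 12933/(5322 + 438*I*sqrt(3))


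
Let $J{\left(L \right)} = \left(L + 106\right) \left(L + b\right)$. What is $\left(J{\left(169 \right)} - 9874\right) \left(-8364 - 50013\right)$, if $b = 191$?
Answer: $-5202908502$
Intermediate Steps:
$J{\left(L \right)} = \left(106 + L\right) \left(191 + L\right)$ ($J{\left(L \right)} = \left(L + 106\right) \left(L + 191\right) = \left(106 + L\right) \left(191 + L\right)$)
$\left(J{\left(169 \right)} - 9874\right) \left(-8364 - 50013\right) = \left(\left(20246 + 169^{2} + 297 \cdot 169\right) - 9874\right) \left(-8364 - 50013\right) = \left(\left(20246 + 28561 + 50193\right) - 9874\right) \left(-58377\right) = \left(99000 - 9874\right) \left(-58377\right) = 89126 \left(-58377\right) = -5202908502$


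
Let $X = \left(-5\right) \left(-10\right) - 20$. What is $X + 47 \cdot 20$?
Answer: $970$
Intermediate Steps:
$X = 30$ ($X = 50 - 20 = 30$)
$X + 47 \cdot 20 = 30 + 47 \cdot 20 = 30 + 940 = 970$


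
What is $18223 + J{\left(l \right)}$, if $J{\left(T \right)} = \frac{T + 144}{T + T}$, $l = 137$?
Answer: $\frac{4993383}{274} \approx 18224.0$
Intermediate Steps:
$J{\left(T \right)} = \frac{144 + T}{2 T}$
$18223 + J{\left(l \right)} = 18223 + \frac{144 + 137}{2 \cdot 137} = 18223 + \frac{1}{2} \cdot \frac{1}{137} \cdot 281 = 18223 + \frac{281}{274} = \frac{4993383}{274}$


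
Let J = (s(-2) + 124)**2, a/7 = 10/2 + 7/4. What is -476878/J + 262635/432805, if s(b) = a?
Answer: -635817603353/40616585225 ≈ -15.654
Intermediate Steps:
a = 189/4 (a = 7*(10/2 + 7/4) = 7*(10*(1/2) + 7*(1/4)) = 7*(5 + 7/4) = 7*(27/4) = 189/4 ≈ 47.250)
s(b) = 189/4
J = 469225/16 (J = (189/4 + 124)**2 = (685/4)**2 = 469225/16 ≈ 29327.)
-476878/J + 262635/432805 = -476878/469225/16 + 262635/432805 = -476878*16/469225 + 262635*(1/432805) = -7630048/469225 + 52527/86561 = -635817603353/40616585225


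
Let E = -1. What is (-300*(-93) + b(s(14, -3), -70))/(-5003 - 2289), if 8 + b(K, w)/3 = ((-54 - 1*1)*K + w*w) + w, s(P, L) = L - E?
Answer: -10674/1823 ≈ -5.8552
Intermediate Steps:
s(P, L) = 1 + L (s(P, L) = L - 1*(-1) = L + 1 = 1 + L)
b(K, w) = -24 - 165*K + 3*w + 3*w**2 (b(K, w) = -24 + 3*(((-54 - 1*1)*K + w*w) + w) = -24 + 3*(((-54 - 1)*K + w**2) + w) = -24 + 3*((-55*K + w**2) + w) = -24 + 3*((w**2 - 55*K) + w) = -24 + 3*(w + w**2 - 55*K) = -24 + (-165*K + 3*w + 3*w**2) = -24 - 165*K + 3*w + 3*w**2)
(-300*(-93) + b(s(14, -3), -70))/(-5003 - 2289) = (-300*(-93) + (-24 - 165*(1 - 3) + 3*(-70) + 3*(-70)**2))/(-5003 - 2289) = (27900 + (-24 - 165*(-2) - 210 + 3*4900))/(-7292) = (27900 + (-24 + 330 - 210 + 14700))*(-1/7292) = (27900 + 14796)*(-1/7292) = 42696*(-1/7292) = -10674/1823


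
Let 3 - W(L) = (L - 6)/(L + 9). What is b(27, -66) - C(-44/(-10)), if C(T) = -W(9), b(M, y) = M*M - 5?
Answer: 4361/6 ≈ 726.83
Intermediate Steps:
b(M, y) = -5 + M² (b(M, y) = M² - 5 = -5 + M²)
W(L) = 3 - (-6 + L)/(9 + L) (W(L) = 3 - (L - 6)/(L + 9) = 3 - (-6 + L)/(9 + L))
C(T) = -17/6 (C(T) = -(33 + 2*9)/(9 + 9) = -(33 + 18)/18 = -51/18 = -1*17/6 = -17/6)
b(27, -66) - C(-44/(-10)) = (-5 + 27²) - 1*(-17/6) = (-5 + 729) + 17/6 = 724 + 17/6 = 4361/6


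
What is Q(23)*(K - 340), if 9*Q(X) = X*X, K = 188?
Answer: -80408/9 ≈ -8934.2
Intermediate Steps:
Q(X) = X**2/9 (Q(X) = (X*X)/9 = X**2/9)
Q(23)*(K - 340) = ((1/9)*23**2)*(188 - 340) = ((1/9)*529)*(-152) = (529/9)*(-152) = -80408/9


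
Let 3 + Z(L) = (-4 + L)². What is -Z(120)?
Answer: -13453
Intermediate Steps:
Z(L) = -3 + (-4 + L)²
-Z(120) = -(-3 + (-4 + 120)²) = -(-3 + 116²) = -(-3 + 13456) = -1*13453 = -13453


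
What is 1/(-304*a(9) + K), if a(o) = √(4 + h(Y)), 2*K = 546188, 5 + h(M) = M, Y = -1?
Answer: 136547/37290258834 + 76*I*√2/18645129417 ≈ 3.6617e-6 + 5.7645e-9*I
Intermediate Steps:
h(M) = -5 + M
K = 273094 (K = (½)*546188 = 273094)
a(o) = I*√2 (a(o) = √(4 + (-5 - 1)) = √(4 - 6) = √(-2) = I*√2)
1/(-304*a(9) + K) = 1/(-304*I*√2 + 273094) = 1/(273094 - 304*I*√2)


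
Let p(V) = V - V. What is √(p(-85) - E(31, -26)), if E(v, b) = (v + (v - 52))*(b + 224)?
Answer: 6*I*√55 ≈ 44.497*I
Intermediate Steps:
E(v, b) = (-52 + 2*v)*(224 + b) (E(v, b) = (v + (-52 + v))*(224 + b) = (-52 + 2*v)*(224 + b))
p(V) = 0
√(p(-85) - E(31, -26)) = √(0 - (-11648 - 52*(-26) + 448*31 + 2*(-26)*31)) = √(0 - (-11648 + 1352 + 13888 - 1612)) = √(0 - 1*1980) = √(0 - 1980) = √(-1980) = 6*I*√55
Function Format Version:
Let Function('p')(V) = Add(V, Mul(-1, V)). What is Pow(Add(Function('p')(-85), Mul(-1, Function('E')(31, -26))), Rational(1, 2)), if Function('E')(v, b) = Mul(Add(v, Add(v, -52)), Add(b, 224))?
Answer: Mul(6, I, Pow(55, Rational(1, 2))) ≈ Mul(44.497, I)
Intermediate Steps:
Function('E')(v, b) = Mul(Add(-52, Mul(2, v)), Add(224, b)) (Function('E')(v, b) = Mul(Add(v, Add(-52, v)), Add(224, b)) = Mul(Add(-52, Mul(2, v)), Add(224, b)))
Function('p')(V) = 0
Pow(Add(Function('p')(-85), Mul(-1, Function('E')(31, -26))), Rational(1, 2)) = Pow(Add(0, Mul(-1, Add(-11648, Mul(-52, -26), Mul(448, 31), Mul(2, -26, 31)))), Rational(1, 2)) = Pow(Add(0, Mul(-1, Add(-11648, 1352, 13888, -1612))), Rational(1, 2)) = Pow(Add(0, Mul(-1, 1980)), Rational(1, 2)) = Pow(Add(0, -1980), Rational(1, 2)) = Pow(-1980, Rational(1, 2)) = Mul(6, I, Pow(55, Rational(1, 2)))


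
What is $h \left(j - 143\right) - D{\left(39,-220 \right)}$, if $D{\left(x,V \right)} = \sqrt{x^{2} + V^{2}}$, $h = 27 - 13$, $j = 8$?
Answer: $-1890 - \sqrt{49921} \approx -2113.4$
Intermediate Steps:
$h = 14$ ($h = 27 - 13 = 14$)
$D{\left(x,V \right)} = \sqrt{V^{2} + x^{2}}$
$h \left(j - 143\right) - D{\left(39,-220 \right)} = 14 \left(8 - 143\right) - \sqrt{\left(-220\right)^{2} + 39^{2}} = 14 \left(8 - 143\right) - \sqrt{48400 + 1521} = 14 \left(-135\right) - \sqrt{49921} = -1890 - \sqrt{49921}$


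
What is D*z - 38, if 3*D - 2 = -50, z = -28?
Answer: 410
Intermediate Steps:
D = -16 (D = ⅔ + (⅓)*(-50) = ⅔ - 50/3 = -16)
D*z - 38 = -16*(-28) - 38 = 448 - 38 = 410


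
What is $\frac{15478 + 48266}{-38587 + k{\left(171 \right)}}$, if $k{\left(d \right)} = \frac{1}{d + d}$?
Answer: $- \frac{21800448}{13196753} \approx -1.652$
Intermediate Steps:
$k{\left(d \right)} = \frac{1}{2 d}$
$\frac{15478 + 48266}{-38587 + k{\left(171 \right)}} = \frac{15478 + 48266}{-38587 + \frac{1}{2 \cdot 171}} = \frac{63744}{-38587 + \frac{1}{2} \cdot \frac{1}{171}} = \frac{63744}{-38587 + \frac{1}{342}} = \frac{63744}{- \frac{13196753}{342}} = 63744 \left(- \frac{342}{13196753}\right) = - \frac{21800448}{13196753}$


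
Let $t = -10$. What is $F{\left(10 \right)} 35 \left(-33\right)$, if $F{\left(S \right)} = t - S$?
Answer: $23100$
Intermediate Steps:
$F{\left(S \right)} = -10 - S$
$F{\left(10 \right)} 35 \left(-33\right) = \left(-10 - 10\right) 35 \left(-33\right) = \left(-20\right) 35 \left(-33\right) = \left(-700\right) \left(-33\right) = 23100$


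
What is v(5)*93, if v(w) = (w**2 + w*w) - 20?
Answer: 2790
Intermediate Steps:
v(w) = -20 + 2*w**2 (v(w) = (w**2 + w**2) - 20 = 2*w**2 - 20 = -20 + 2*w**2)
v(5)*93 = (-20 + 2*5**2)*93 = (-20 + 2*25)*93 = (-20 + 50)*93 = 30*93 = 2790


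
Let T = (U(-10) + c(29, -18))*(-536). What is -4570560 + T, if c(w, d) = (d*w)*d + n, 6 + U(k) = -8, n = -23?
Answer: -9586984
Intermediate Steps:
U(k) = -14 (U(k) = -6 - 8 = -14)
c(w, d) = -23 + w*d² (c(w, d) = (d*w)*d - 23 = w*d² - 23 = -23 + w*d²)
T = -5016424 (T = (-14 + (-23 + 29*(-18)²))*(-536) = (-14 + (-23 + 29*324))*(-536) = (-14 + (-23 + 9396))*(-536) = (-14 + 9373)*(-536) = 9359*(-536) = -5016424)
-4570560 + T = -4570560 - 5016424 = -9586984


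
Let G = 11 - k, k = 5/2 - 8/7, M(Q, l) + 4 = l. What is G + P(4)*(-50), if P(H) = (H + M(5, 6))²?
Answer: -25065/14 ≈ -1790.4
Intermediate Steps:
M(Q, l) = -4 + l
k = 19/14 (k = 5*(½) - 8*⅐ = 5/2 - 8/7 = 19/14 ≈ 1.3571)
P(H) = (2 + H)² (P(H) = (H + (-4 + 6))² = (H + 2)² = (2 + H)²)
G = 135/14 (G = 11 - 1*19/14 = 11 - 19/14 = 135/14 ≈ 9.6429)
G + P(4)*(-50) = 135/14 + (2 + 4)²*(-50) = 135/14 + 6²*(-50) = 135/14 + 36*(-50) = 135/14 - 1800 = -25065/14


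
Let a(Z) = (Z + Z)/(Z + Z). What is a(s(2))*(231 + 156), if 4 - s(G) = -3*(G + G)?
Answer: 387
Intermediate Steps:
s(G) = 4 + 6*G (s(G) = 4 - (-3)*(G + G) = 4 - (-3)*2*G = 4 - (-6)*G = 4 + 6*G)
a(Z) = 1 (a(Z) = (2*Z)/((2*Z)) = (2*Z)*(1/(2*Z)) = 1)
a(s(2))*(231 + 156) = 1*(231 + 156) = 1*387 = 387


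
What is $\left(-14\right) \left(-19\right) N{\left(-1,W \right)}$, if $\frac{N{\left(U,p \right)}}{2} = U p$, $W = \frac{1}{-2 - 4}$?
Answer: $\frac{266}{3} \approx 88.667$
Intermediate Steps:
$W = - \frac{1}{6}$ ($W = \frac{1}{-6} = - \frac{1}{6} \approx -0.16667$)
$N{\left(U,p \right)} = 2 U p$
$\left(-14\right) \left(-19\right) N{\left(-1,W \right)} = \left(-14\right) \left(-19\right) 2 \left(-1\right) \left(- \frac{1}{6}\right) = 266 \cdot \frac{1}{3} = \frac{266}{3}$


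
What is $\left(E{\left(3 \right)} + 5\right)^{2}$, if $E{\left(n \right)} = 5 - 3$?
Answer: $49$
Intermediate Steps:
$E{\left(n \right)} = 2$
$\left(E{\left(3 \right)} + 5\right)^{2} = \left(2 + 5\right)^{2} = 7^{2} = 49$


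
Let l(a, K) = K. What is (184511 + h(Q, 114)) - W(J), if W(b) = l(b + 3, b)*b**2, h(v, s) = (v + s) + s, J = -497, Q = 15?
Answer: 122948227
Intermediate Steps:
h(v, s) = v + 2*s (h(v, s) = (s + v) + s = v + 2*s)
W(b) = b**3 (W(b) = b*b**2 = b**3)
(184511 + h(Q, 114)) - W(J) = (184511 + (15 + 2*114)) - 1*(-497)**3 = (184511 + (15 + 228)) - 1*(-122763473) = (184511 + 243) + 122763473 = 184754 + 122763473 = 122948227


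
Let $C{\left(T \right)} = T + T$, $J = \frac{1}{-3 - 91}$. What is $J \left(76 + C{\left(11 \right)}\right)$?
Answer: $- \frac{49}{47} \approx -1.0426$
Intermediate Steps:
$J = - \frac{1}{94}$ ($J = \frac{1}{-94} = - \frac{1}{94} \approx -0.010638$)
$C{\left(T \right)} = 2 T$
$J \left(76 + C{\left(11 \right)}\right) = - \frac{76 + 2 \cdot 11}{94} = - \frac{76 + 22}{94} = \left(- \frac{1}{94}\right) 98 = - \frac{49}{47}$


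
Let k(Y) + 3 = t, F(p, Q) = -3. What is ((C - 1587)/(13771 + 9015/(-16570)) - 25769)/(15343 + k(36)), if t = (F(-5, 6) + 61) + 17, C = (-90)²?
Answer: -90458017669/54112923905 ≈ -1.6717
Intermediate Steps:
C = 8100
t = 75 (t = (-3 + 61) + 17 = 58 + 17 = 75)
k(Y) = 72 (k(Y) = -3 + 75 = 72)
((C - 1587)/(13771 + 9015/(-16570)) - 25769)/(15343 + k(36)) = ((8100 - 1587)/(13771 + 9015/(-16570)) - 25769)/(15343 + 72) = (6513/(13771 + 9015*(-1/16570)) - 25769)/15415 = (6513/(13771 - 1803/3314) - 25769)*(1/15415) = (6513/(45635291/3314) - 25769)*(1/15415) = (6513*(3314/45635291) - 25769)*(1/15415) = (1660314/3510407 - 25769)*(1/15415) = -90458017669/3510407*1/15415 = -90458017669/54112923905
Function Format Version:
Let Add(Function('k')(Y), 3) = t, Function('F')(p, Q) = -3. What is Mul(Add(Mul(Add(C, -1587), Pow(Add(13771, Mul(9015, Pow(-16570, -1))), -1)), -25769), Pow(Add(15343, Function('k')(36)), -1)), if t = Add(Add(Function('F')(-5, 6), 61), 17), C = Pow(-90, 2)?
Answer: Rational(-90458017669, 54112923905) ≈ -1.6717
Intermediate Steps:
C = 8100
t = 75 (t = Add(Add(-3, 61), 17) = Add(58, 17) = 75)
Function('k')(Y) = 72 (Function('k')(Y) = Add(-3, 75) = 72)
Mul(Add(Mul(Add(C, -1587), Pow(Add(13771, Mul(9015, Pow(-16570, -1))), -1)), -25769), Pow(Add(15343, Function('k')(36)), -1)) = Mul(Add(Mul(Add(8100, -1587), Pow(Add(13771, Mul(9015, Pow(-16570, -1))), -1)), -25769), Pow(Add(15343, 72), -1)) = Mul(Add(Mul(6513, Pow(Add(13771, Mul(9015, Rational(-1, 16570))), -1)), -25769), Pow(15415, -1)) = Mul(Add(Mul(6513, Pow(Add(13771, Rational(-1803, 3314)), -1)), -25769), Rational(1, 15415)) = Mul(Add(Mul(6513, Pow(Rational(45635291, 3314), -1)), -25769), Rational(1, 15415)) = Mul(Add(Mul(6513, Rational(3314, 45635291)), -25769), Rational(1, 15415)) = Mul(Add(Rational(1660314, 3510407), -25769), Rational(1, 15415)) = Mul(Rational(-90458017669, 3510407), Rational(1, 15415)) = Rational(-90458017669, 54112923905)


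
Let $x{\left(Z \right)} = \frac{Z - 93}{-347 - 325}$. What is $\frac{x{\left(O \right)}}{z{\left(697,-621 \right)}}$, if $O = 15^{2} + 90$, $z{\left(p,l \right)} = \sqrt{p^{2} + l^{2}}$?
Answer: $- \frac{37 \sqrt{34858}}{19520480} \approx -0.00035389$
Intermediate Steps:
$z{\left(p,l \right)} = \sqrt{l^{2} + p^{2}}$
$O = 315$ ($O = 225 + 90 = 315$)
$x{\left(Z \right)} = \frac{31}{224} - \frac{Z}{672}$ ($x{\left(Z \right)} = \frac{-93 + Z}{-672} = \left(-93 + Z\right) \left(- \frac{1}{672}\right) = \frac{31}{224} - \frac{Z}{672}$)
$\frac{x{\left(O \right)}}{z{\left(697,-621 \right)}} = \frac{\frac{31}{224} - \frac{15}{32}}{\sqrt{\left(-621\right)^{2} + 697^{2}}} = \frac{\frac{31}{224} - \frac{15}{32}}{\sqrt{385641 + 485809}} = - \frac{37}{112 \sqrt{871450}} = - \frac{37}{112 \cdot 5 \sqrt{34858}} = - \frac{37 \frac{\sqrt{34858}}{174290}}{112} = - \frac{37 \sqrt{34858}}{19520480}$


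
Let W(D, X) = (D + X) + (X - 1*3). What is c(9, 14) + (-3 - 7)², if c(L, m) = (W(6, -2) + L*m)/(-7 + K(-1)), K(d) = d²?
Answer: 475/6 ≈ 79.167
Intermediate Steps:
W(D, X) = -3 + D + 2*X (W(D, X) = (D + X) + (X - 3) = (D + X) + (-3 + X) = -3 + D + 2*X)
c(L, m) = ⅙ - L*m/6 (c(L, m) = ((-3 + 6 + 2*(-2)) + L*m)/(-7 + (-1)²) = ((-3 + 6 - 4) + L*m)/(-7 + 1) = (-1 + L*m)/(-6) = (-1 + L*m)*(-⅙) = ⅙ - L*m/6)
c(9, 14) + (-3 - 7)² = (⅙ - ⅙*9*14) + (-3 - 7)² = (⅙ - 21) + (-10)² = -125/6 + 100 = 475/6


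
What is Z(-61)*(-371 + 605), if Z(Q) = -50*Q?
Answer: 713700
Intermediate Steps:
Z(-61)*(-371 + 605) = (-50*(-61))*(-371 + 605) = 3050*234 = 713700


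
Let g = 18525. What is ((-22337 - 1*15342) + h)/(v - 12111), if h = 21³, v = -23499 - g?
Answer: 28418/54135 ≈ 0.52495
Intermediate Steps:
v = -42024 (v = -23499 - 1*18525 = -23499 - 18525 = -42024)
h = 9261
((-22337 - 1*15342) + h)/(v - 12111) = ((-22337 - 1*15342) + 9261)/(-42024 - 12111) = ((-22337 - 15342) + 9261)/(-54135) = (-37679 + 9261)*(-1/54135) = -28418*(-1/54135) = 28418/54135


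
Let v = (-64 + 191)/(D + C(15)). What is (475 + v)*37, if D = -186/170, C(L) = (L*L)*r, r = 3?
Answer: 1007130565/57282 ≈ 17582.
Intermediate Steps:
C(L) = 3*L**2 (C(L) = (L*L)*3 = L**2*3 = 3*L**2)
D = -93/85 (D = -186*1/170 = -93/85 ≈ -1.0941)
v = 10795/57282 (v = (-64 + 191)/(-93/85 + 3*15**2) = 127/(-93/85 + 3*225) = 127/(-93/85 + 675) = 127/(57282/85) = 127*(85/57282) = 10795/57282 ≈ 0.18845)
(475 + v)*37 = (475 + 10795/57282)*37 = (27219745/57282)*37 = 1007130565/57282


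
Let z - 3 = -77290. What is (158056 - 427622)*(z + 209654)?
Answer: -35681642722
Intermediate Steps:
z = -77287 (z = 3 - 77290 = -77287)
(158056 - 427622)*(z + 209654) = (158056 - 427622)*(-77287 + 209654) = -269566*132367 = -35681642722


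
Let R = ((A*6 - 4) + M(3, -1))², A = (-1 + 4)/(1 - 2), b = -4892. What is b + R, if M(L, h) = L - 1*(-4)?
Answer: -4667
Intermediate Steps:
A = -3 (A = 3/(-1) = 3*(-1) = -3)
M(L, h) = 4 + L (M(L, h) = L + 4 = 4 + L)
R = 225 (R = ((-3*6 - 4) + (4 + 3))² = ((-18 - 4) + 7)² = (-22 + 7)² = (-15)² = 225)
b + R = -4892 + 225 = -4667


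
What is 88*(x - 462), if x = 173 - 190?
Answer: -42152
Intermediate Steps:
x = -17
88*(x - 462) = 88*(-17 - 462) = 88*(-479) = -42152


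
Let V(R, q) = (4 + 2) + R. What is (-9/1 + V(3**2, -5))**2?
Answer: 36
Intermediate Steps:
V(R, q) = 6 + R
(-9/1 + V(3**2, -5))**2 = (-9/1 + (6 + 3**2))**2 = (-9 + (6 + 9))**2 = (-3*3 + 15)**2 = (-9 + 15)**2 = 6**2 = 36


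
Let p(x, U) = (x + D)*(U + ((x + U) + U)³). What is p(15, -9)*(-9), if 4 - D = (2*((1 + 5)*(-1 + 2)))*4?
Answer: -9396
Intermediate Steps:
D = -44 (D = 4 - 2*((1 + 5)*(-1 + 2))*4 = 4 - 2*(6*1)*4 = 4 - 2*6*4 = 4 - 12*4 = 4 - 1*48 = 4 - 48 = -44)
p(x, U) = (-44 + x)*(U + (x + 2*U)³) (p(x, U) = (x - 44)*(U + ((x + U) + U)³) = (-44 + x)*(U + ((U + x) + U)³) = (-44 + x)*(U + (x + 2*U)³))
p(15, -9)*(-9) = (-44*(-9) - 44*(15 + 2*(-9))³ - 9*15 + 15*(15 + 2*(-9))³)*(-9) = (396 - 44*(15 - 18)³ - 135 + 15*(15 - 18)³)*(-9) = (396 - 44*(-3)³ - 135 + 15*(-3)³)*(-9) = (396 - 44*(-27) - 135 + 15*(-27))*(-9) = (396 + 1188 - 135 - 405)*(-9) = 1044*(-9) = -9396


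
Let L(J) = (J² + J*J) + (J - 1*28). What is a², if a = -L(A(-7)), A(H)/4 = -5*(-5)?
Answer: 402885184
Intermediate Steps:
A(H) = 100 (A(H) = 4*(-5*(-5)) = 4*25 = 100)
L(J) = -28 + J + 2*J² (L(J) = (J² + J²) + (J - 28) = 2*J² + (-28 + J) = -28 + J + 2*J²)
a = -20072 (a = -(-28 + 100 + 2*100²) = -(-28 + 100 + 2*10000) = -(-28 + 100 + 20000) = -1*20072 = -20072)
a² = (-20072)² = 402885184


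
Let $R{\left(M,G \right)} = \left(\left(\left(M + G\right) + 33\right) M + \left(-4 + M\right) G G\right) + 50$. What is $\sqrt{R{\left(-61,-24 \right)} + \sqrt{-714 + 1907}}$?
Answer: $\sqrt{-34218 + \sqrt{1193}} \approx 184.89 i$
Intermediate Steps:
$R{\left(M,G \right)} = 50 + M \left(33 + G + M\right) + G^{2} \left(-4 + M\right)$ ($R{\left(M,G \right)} = \left(\left(\left(G + M\right) + 33\right) M + G \left(-4 + M\right) G\right) + 50 = \left(\left(33 + G + M\right) M + G^{2} \left(-4 + M\right)\right) + 50 = \left(M \left(33 + G + M\right) + G^{2} \left(-4 + M\right)\right) + 50 = 50 + M \left(33 + G + M\right) + G^{2} \left(-4 + M\right)$)
$\sqrt{R{\left(-61,-24 \right)} + \sqrt{-714 + 1907}} = \sqrt{\left(50 + \left(-61\right)^{2} - 4 \left(-24\right)^{2} + 33 \left(-61\right) - -1464 - 61 \left(-24\right)^{2}\right) + \sqrt{-714 + 1907}} = \sqrt{\left(50 + 3721 - 2304 - 2013 + 1464 - 35136\right) + \sqrt{1193}} = \sqrt{-34218 + \sqrt{1193}}$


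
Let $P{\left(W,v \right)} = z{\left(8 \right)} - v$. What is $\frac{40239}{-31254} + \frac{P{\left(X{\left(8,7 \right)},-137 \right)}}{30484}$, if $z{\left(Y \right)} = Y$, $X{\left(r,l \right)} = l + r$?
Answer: $- \frac{203685641}{158791156} \approx -1.2827$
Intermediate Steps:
$P{\left(W,v \right)} = 8 - v$
$\frac{40239}{-31254} + \frac{P{\left(X{\left(8,7 \right)},-137 \right)}}{30484} = \frac{40239}{-31254} + \frac{8 - -137}{30484} = 40239 \left(- \frac{1}{31254}\right) + \left(8 + 137\right) \frac{1}{30484} = - \frac{13413}{10418} + 145 \cdot \frac{1}{30484} = - \frac{13413}{10418} + \frac{145}{30484} = - \frac{203685641}{158791156}$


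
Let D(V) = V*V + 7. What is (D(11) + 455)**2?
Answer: 339889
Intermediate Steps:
D(V) = 7 + V**2 (D(V) = V**2 + 7 = 7 + V**2)
(D(11) + 455)**2 = ((7 + 11**2) + 455)**2 = ((7 + 121) + 455)**2 = (128 + 455)**2 = 583**2 = 339889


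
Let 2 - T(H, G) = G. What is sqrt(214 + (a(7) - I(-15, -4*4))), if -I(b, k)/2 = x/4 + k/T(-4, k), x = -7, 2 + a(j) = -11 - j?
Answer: sqrt(6794)/6 ≈ 13.738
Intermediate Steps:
a(j) = -13 - j (a(j) = -2 + (-11 - j) = -13 - j)
T(H, G) = 2 - G
I(b, k) = 7/2 - 2*k/(2 - k) (I(b, k) = -2*(-7/4 + k/(2 - k)) = 7/2 - 2*k/(2 - k))
sqrt(214 + (a(7) - I(-15, -4*4))) = sqrt(214 + ((-13 - 1*7) - (-14 + 11*(-4*4))/(2*(-2 - 4*4)))) = sqrt(214 + ((-13 - 7) - (-14 + 11*(-16))/(2*(-2 - 16)))) = sqrt(214 + (-20 - (-14 - 176)/(2*(-18)))) = sqrt(214 + (-20 - (-1)*(-190)/(2*18))) = sqrt(214 + (-20 - 1*95/18)) = sqrt(214 + (-20 - 95/18)) = sqrt(214 - 455/18) = sqrt(3397/18) = sqrt(6794)/6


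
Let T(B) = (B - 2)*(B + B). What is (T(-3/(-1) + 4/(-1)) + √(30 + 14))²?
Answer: 80 + 24*√11 ≈ 159.60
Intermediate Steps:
T(B) = 2*B*(-2 + B) (T(B) = (-2 + B)*(2*B) = 2*B*(-2 + B))
(T(-3/(-1) + 4/(-1)) + √(30 + 14))² = (2*(-3/(-1) + 4/(-1))*(-2 + (-3/(-1) + 4/(-1))) + √(30 + 14))² = (2*(-3*(-1) + 4*(-1))*(-2 + (-3*(-1) + 4*(-1))) + √44)² = (2*(3 - 4)*(-2 + (3 - 4)) + 2*√11)² = (2*(-1)*(-2 - 1) + 2*√11)² = (2*(-1)*(-3) + 2*√11)² = (6 + 2*√11)²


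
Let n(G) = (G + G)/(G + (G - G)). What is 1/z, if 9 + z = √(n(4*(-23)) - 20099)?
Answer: -1/2242 - I*√2233/6726 ≈ -0.00044603 - 0.0070257*I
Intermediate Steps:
n(G) = 2 (n(G) = (2*G)/(G + 0) = (2*G)/G = 2)
z = -9 + 3*I*√2233 (z = -9 + √(2 - 20099) = -9 + √(-20097) = -9 + 3*I*√2233 ≈ -9.0 + 141.76*I)
1/z = 1/(-9 + 3*I*√2233)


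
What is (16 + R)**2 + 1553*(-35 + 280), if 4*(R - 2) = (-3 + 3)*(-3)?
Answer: 380809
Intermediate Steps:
R = 2 (R = 2 + ((-3 + 3)*(-3))/4 = 2 + (0*(-3))/4 = 2 + (1/4)*0 = 2 + 0 = 2)
(16 + R)**2 + 1553*(-35 + 280) = (16 + 2)**2 + 1553*(-35 + 280) = 18**2 + 1553*245 = 324 + 380485 = 380809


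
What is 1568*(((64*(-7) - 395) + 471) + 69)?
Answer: -475104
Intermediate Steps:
1568*(((64*(-7) - 395) + 471) + 69) = 1568*(((-448 - 395) + 471) + 69) = 1568*((-843 + 471) + 69) = 1568*(-372 + 69) = 1568*(-303) = -475104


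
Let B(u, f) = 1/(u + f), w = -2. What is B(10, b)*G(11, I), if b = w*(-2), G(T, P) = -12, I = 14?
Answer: -6/7 ≈ -0.85714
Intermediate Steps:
b = 4 (b = -2*(-2) = 4)
B(u, f) = 1/(f + u)
B(10, b)*G(11, I) = -12/(4 + 10) = -12/14 = (1/14)*(-12) = -6/7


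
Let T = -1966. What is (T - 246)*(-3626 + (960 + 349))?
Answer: 5125204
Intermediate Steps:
(T - 246)*(-3626 + (960 + 349)) = (-1966 - 246)*(-3626 + (960 + 349)) = -2212*(-3626 + 1309) = -2212*(-2317) = 5125204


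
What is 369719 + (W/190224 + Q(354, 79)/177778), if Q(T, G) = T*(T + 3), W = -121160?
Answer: 781439211481735/2113602642 ≈ 3.6972e+5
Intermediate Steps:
Q(T, G) = T*(3 + T)
369719 + (W/190224 + Q(354, 79)/177778) = 369719 + (-121160/190224 + (354*(3 + 354))/177778) = 369719 + (-121160*1/190224 + (354*357)*(1/177778)) = 369719 + (-15145/23778 + 126378*(1/177778)) = 369719 + (-15145/23778 + 63189/88889) = 369719 + 156284137/2113602642 = 781439211481735/2113602642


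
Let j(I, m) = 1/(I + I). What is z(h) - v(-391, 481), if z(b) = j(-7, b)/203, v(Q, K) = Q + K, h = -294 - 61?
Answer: -255781/2842 ≈ -90.000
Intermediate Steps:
h = -355
j(I, m) = 1/(2*I)
v(Q, K) = K + Q
z(b) = -1/2842 (z(b) = ((½)/(-7))/203 = ((½)*(-⅐))*(1/203) = -1/14*1/203 = -1/2842)
z(h) - v(-391, 481) = -1/2842 - (481 - 391) = -1/2842 - 1*90 = -1/2842 - 90 = -255781/2842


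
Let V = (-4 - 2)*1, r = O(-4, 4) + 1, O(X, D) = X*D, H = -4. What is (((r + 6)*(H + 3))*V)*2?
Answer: -108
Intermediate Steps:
O(X, D) = D*X
r = -15 (r = 4*(-4) + 1 = -16 + 1 = -15)
V = -6 (V = -6*1 = -6)
(((r + 6)*(H + 3))*V)*2 = (((-15 + 6)*(-4 + 3))*(-6))*2 = (-9*(-1)*(-6))*2 = (9*(-6))*2 = -54*2 = -108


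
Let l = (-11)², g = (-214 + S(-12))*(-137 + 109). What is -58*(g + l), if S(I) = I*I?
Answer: -120698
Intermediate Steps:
S(I) = I²
g = 1960 (g = (-214 + (-12)²)*(-137 + 109) = (-214 + 144)*(-28) = -70*(-28) = 1960)
l = 121
-58*(g + l) = -58*(1960 + 121) = -58*2081 = -120698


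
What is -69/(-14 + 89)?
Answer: -23/25 ≈ -0.92000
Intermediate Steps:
-69/(-14 + 89) = -69/75 = (1/75)*(-69) = -23/25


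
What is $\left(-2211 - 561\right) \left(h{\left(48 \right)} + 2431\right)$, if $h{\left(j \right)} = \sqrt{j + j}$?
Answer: $-6738732 - 11088 \sqrt{6} \approx -6.7659 \cdot 10^{6}$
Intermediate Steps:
$h{\left(j \right)} = \sqrt{2} \sqrt{j}$ ($h{\left(j \right)} = \sqrt{2 j} = \sqrt{2} \sqrt{j}$)
$\left(-2211 - 561\right) \left(h{\left(48 \right)} + 2431\right) = \left(-2211 - 561\right) \left(\sqrt{2} \sqrt{48} + 2431\right) = - 2772 \left(\sqrt{2} \cdot 4 \sqrt{3} + 2431\right) = - 2772 \left(4 \sqrt{6} + 2431\right) = - 2772 \left(2431 + 4 \sqrt{6}\right) = -6738732 - 11088 \sqrt{6}$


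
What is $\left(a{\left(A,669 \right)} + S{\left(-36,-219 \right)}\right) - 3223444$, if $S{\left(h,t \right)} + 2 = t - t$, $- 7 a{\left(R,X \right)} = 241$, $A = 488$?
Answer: $- \frac{22564363}{7} \approx -3.2235 \cdot 10^{6}$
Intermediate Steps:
$a{\left(R,X \right)} = - \frac{241}{7}$ ($a{\left(R,X \right)} = \left(- \frac{1}{7}\right) 241 = - \frac{241}{7}$)
$S{\left(h,t \right)} = -2$ ($S{\left(h,t \right)} = -2 + \left(t - t\right) = -2 + 0 = -2$)
$\left(a{\left(A,669 \right)} + S{\left(-36,-219 \right)}\right) - 3223444 = \left(- \frac{241}{7} - 2\right) - 3223444 = - \frac{255}{7} - 3223444 = - \frac{22564363}{7}$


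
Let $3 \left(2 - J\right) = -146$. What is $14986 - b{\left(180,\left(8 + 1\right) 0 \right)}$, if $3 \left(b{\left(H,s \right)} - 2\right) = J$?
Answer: $\frac{134704}{9} \approx 14967.0$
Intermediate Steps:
$J = \frac{152}{3}$ ($J = 2 - - \frac{146}{3} = 2 + \frac{146}{3} = \frac{152}{3} \approx 50.667$)
$b{\left(H,s \right)} = \frac{170}{9}$ ($b{\left(H,s \right)} = 2 + \frac{1}{3} \cdot \frac{152}{3} = 2 + \frac{152}{9} = \frac{170}{9}$)
$14986 - b{\left(180,\left(8 + 1\right) 0 \right)} = 14986 - \frac{170}{9} = \frac{134704}{9}$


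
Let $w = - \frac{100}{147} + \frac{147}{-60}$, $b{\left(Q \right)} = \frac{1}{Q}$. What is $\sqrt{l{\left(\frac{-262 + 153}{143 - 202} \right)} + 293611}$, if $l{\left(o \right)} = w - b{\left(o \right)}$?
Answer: $\frac{\sqrt{153836176313355}}{22890} \approx 541.86$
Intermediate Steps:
$w = - \frac{9203}{2940}$ ($w = \left(-100\right) \frac{1}{147} + 147 \left(- \frac{1}{60}\right) = - \frac{100}{147} - \frac{49}{20} = - \frac{9203}{2940} \approx -3.1303$)
$l{\left(o \right)} = - \frac{9203}{2940} - \frac{1}{o}$
$\sqrt{l{\left(\frac{-262 + 153}{143 - 202} \right)} + 293611} = \sqrt{\left(- \frac{9203}{2940} - \frac{1}{\left(-262 + 153\right) \frac{1}{143 - 202}}\right) + 293611} = \sqrt{\left(- \frac{9203}{2940} - \frac{1}{\left(-109\right) \frac{1}{-59}}\right) + 293611} = \sqrt{\left(- \frac{9203}{2940} - \frac{1}{\left(-109\right) \left(- \frac{1}{59}\right)}\right) + 293611} = \sqrt{\left(- \frac{9203}{2940} - \frac{1}{\frac{109}{59}}\right) + 293611} = \sqrt{\left(- \frac{9203}{2940} - \frac{59}{109}\right) + 293611} = \sqrt{- \frac{1176587}{320460} + 293611} = \sqrt{\frac{94089404473}{320460}} = \frac{\sqrt{153836176313355}}{22890}$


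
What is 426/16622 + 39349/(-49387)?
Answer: -316510108/410455357 ≈ -0.77112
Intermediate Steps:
426/16622 + 39349/(-49387) = 426*(1/16622) + 39349*(-1/49387) = 213/8311 - 39349/49387 = -316510108/410455357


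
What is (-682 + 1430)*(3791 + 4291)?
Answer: 6045336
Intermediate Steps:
(-682 + 1430)*(3791 + 4291) = 748*8082 = 6045336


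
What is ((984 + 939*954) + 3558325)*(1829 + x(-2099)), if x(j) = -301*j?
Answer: 2822885607220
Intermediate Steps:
((984 + 939*954) + 3558325)*(1829 + x(-2099)) = ((984 + 939*954) + 3558325)*(1829 - 301*(-2099)) = ((984 + 895806) + 3558325)*(1829 + 631799) = (896790 + 3558325)*633628 = 4455115*633628 = 2822885607220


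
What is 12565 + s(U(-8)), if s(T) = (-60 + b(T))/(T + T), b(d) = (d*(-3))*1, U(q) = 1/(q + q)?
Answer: 26087/2 ≈ 13044.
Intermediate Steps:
U(q) = 1/(2*q)
b(d) = -3*d (b(d) = -3*d*1 = -3*d)
s(T) = (-60 - 3*T)/(2*T) (s(T) = (-60 - 3*T)/(T + T) = (-60 - 3*T)/((2*T)) = (-60 - 3*T)*(1/(2*T)) = (-60 - 3*T)/(2*T))
12565 + s(U(-8)) = 12565 + (-3/2 - 30/((½)/(-8))) = 12565 + (-3/2 - 30/((½)*(-⅛))) = 12565 + (-3/2 - 30/(-1/16)) = 12565 + (-3/2 - 30*(-16)) = 12565 + (-3/2 + 480) = 12565 + 957/2 = 26087/2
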